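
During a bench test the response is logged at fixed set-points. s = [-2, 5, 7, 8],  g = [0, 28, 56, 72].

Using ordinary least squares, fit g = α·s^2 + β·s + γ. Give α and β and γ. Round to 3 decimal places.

α = 1.066, β = 0.835, γ = -2.610

Entries of XᵀX: Σs^2·s^2 = 7138, Σs^2·s = 972, Σs^2 = 142, Σs·s = 142, Σs = 18, Σ1 = 4.
For Xᵀg: Σs^2·g = 8052, Σs·g = 1108, Σg = 156.
So XᵀX·[α, β, γ]ᵀ = Xᵀg: [[7138, 972, 142]; [972, 142, 18]; [142, 18, 4]]·[α, β, γ]ᵀ = [8052, 1108, 156]ᵀ.
Solving the 3×3 system (Gaussian elimination) gives α = 1513/1419, β = 395/473, γ = -3703/1419.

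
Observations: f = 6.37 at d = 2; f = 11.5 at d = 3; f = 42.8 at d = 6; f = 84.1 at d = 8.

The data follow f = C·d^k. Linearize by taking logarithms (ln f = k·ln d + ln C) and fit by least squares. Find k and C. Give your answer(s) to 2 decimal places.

With ln fᵢ as the transformed response and ln dᵢ as the regressor:
Σln d = 5.6630, Σ(ln d)² = 9.2219, Σln f = 12.4825, Σln d·ln f = 19.9135.
Normal system: [[9.2219, 5.6630]; [5.6630, 4]]·[k, ln C]ᵀ = [19.9135, 12.4825]ᵀ.
Slope k = (n·Σln d·ln f − Σln d·Σln f)/(n·Σ(ln d)² − (Σln d)²) = (4·19.9135 − 5.6630·12.4825)/4.8184 = 1.86084; ln C = (Σln f − k·Σln d)/n = 0.48615, so C = exp(0.48615) = 1.62605.

k = 1.86, C = 1.63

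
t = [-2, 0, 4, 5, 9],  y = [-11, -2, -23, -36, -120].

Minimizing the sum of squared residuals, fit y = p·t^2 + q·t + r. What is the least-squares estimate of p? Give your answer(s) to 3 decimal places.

From the data, Σt^2·t^2 = 7458, Σt^2·t = 910, Σt^2 = 126, Σt·t = 126, Σt = 16, Σ1 = 5.
For Xᵀy: Σt^2·y = -11032, Σt·y = -1330, Σy = -192.
Normal equations: [[7458, 910, 126]; [910, 126, 16]; [126, 16, 5]]·[p, q, r]ᵀ = [-11032, -1330, -192]ᵀ.
Row-reducing yields p = -125769/79384, q = 92681/79384, r = -87773/39692.

p = -1.584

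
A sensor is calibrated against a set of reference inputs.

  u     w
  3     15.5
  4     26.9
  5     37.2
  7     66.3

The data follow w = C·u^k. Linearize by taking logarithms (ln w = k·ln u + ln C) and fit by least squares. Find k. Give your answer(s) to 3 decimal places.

k = 1.696

Taking logs, ln w = k·ln u + ln C, so regress ln w on ln u.
XᵀX = [[9.5056, 6.0403]; [6.0403, 4]], rhs = [21.5567, 13.8435]ᵀ  (here Σln u = 6.0403, Σ(ln u)² = 9.5056, Σln w = 13.8435, Σln u·ln w = 21.5567).
Δ = 9.5056·4 − (6.0403)² = 1.5378; k = (21.5567·4 − 6.0403·13.8435)/1.5378 = 1.69647, ln C = (9.5056·13.8435 − 6.0403·21.5567)/1.5378 = 0.89909.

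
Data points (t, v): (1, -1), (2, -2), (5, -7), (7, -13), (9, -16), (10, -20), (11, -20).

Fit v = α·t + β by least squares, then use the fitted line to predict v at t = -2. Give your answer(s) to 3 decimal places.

From the data, Σt·t = 381, Σt = 45, Σ1 = 7.
For Xᵀv: Σt·v = -695, Σv = -79.
So XᵀX·[α, β]ᵀ = Xᵀv: [[381, 45]; [45, 7]]·[α, β]ᵀ = [-695, -79]ᵀ.
Δ = 381·7 − 45² = 642.
α = ((-695)·7 − 45·(-79))/642 = -655/321; β = (381·(-79) − 45·(-695))/642 = 196/107.
At t = -2: v̂ = (-655/321)·(-2) + (196/107)·(1) = 1898/321.

v̂ = 5.913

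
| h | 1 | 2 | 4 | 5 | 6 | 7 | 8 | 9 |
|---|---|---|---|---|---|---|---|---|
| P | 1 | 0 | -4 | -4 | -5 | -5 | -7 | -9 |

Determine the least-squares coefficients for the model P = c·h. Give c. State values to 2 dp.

Compute the Gram sums: Σh·h = 276.
And Σh·P = -237.
XᵀX·[c]ᵀ = XᵀP becomes [[276]]·[c]ᵀ = [-237]ᵀ.
c = (-237)/276 = -0.858696.

c = -0.86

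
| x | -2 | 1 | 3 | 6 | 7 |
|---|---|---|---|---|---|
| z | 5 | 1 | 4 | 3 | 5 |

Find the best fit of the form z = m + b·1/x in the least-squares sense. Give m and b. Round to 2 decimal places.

m = 4.21, b = -2.67

The normal system MᵀM·[m, b]ᵀ = Mᵀz is [[5, 8/7]; [8/7, 1243/882]]·[m, b]ᵀ = [18, 22/21]ᵀ.
Eliminating b: (1243/882)·(row 1) − (8/7)·(row 2) gives (5063/882)·m = (1243/882)·18 − (8/7)·(22/21) = 3553/147, so m = 21318/5063.
Then b = ((22/21) − (8/7)·(21318/5063))/(1243/882) = -13524/5063.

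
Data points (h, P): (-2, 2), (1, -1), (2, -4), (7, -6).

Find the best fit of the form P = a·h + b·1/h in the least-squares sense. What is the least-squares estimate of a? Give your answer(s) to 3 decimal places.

Forming MᵀM = [[58, 4]; [4, 149/98]] and MᵀP = [-55, -34/7]ᵀ gives MᵀM·[a, b]ᵀ = MᵀP.
Δ = 58·(149/98) − 4² = 3537/49.
a = ((-55)·(149/98) − 4·(-34/7))/(3537/49) = -233/262; b = (58·(-34/7) − 4·(-55))/(3537/49) = -112/131.

a = -0.889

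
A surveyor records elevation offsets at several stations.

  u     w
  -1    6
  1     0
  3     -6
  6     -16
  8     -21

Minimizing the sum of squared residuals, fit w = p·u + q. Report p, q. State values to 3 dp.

p = -3.049, q = 2.966

Forming XᵀX = [[111, 17]; [17, 5]] and Xᵀw = [-288, -37]ᵀ gives XᵀX·[p, q]ᵀ = Xᵀw.
det = 111·5 − 17² = 266.
p = ((-288)·5 − 17·(-37))/266 = -811/266; q = (111·(-37) − 17·(-288))/266 = 789/266.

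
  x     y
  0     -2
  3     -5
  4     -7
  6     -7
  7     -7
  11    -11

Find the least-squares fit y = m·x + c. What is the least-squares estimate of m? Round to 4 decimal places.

Compute the Gram sums: Σx·x = 231, Σx = 31, Σ1 = 6.
For Aᵀy: Σx·y = -255, Σy = -39.
So AᵀA·[m, c]ᵀ = Aᵀy: [[231, 31]; [31, 6]]·[m, c]ᵀ = [-255, -39]ᵀ.
Δ = 231·6 − 31² = 425.
m = ((-255)·6 − 31·(-39))/425 = -321/425; c = (231·(-39) − 31·(-255))/425 = -1104/425.

m = -0.7553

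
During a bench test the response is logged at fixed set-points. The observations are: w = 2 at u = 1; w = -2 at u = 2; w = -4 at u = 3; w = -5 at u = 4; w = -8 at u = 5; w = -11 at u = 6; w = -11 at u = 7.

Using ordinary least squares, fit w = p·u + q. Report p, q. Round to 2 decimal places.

p = -2.18, q = 3.14

Forming XᵀX = [[140, 28]; [28, 7]] and Xᵀw = [-217, -39]ᵀ gives XᵀX·[p, q]ᵀ = Xᵀw.
Δ = 140·7 − 28² = 196.
p = ((-217)·7 − 28·(-39))/196 = -61/28; q = (140·(-39) − 28·(-217))/196 = 22/7.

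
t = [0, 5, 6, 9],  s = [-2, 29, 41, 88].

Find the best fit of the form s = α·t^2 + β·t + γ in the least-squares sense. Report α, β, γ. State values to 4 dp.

Normal-equation sums: Σt^2·t^2 = 8482, Σt^2·t = 1070, Σt^2 = 142, Σt·t = 142, Σt = 20, Σ1 = 4.
Moment sums: Σt^2·s = 9329, Σt·s = 1183, Σs = 156.
So MᵀM·[α, β, γ]ᵀ = Mᵀs: [[8482, 1070, 142]; [1070, 142, 20]; [142, 20, 4]]·[α, β, γ]ᵀ = [9329, 1183, 156]ᵀ.
Solving the 3×3 system (Gaussian elimination) gives α = 2357/2487, β = 7321/4974, γ = -1661/829.

α = 0.9477, β = 1.4719, γ = -2.0036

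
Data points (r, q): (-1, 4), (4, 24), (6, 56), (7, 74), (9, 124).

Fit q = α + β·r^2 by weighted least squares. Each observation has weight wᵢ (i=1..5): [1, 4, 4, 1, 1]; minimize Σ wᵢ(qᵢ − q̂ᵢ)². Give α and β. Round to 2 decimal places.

Setting ∂/∂α … = 0 gives: 11·α + 339·β = 522;  339·α + 15171·β = 23274.
(Σwᵢ·1 = 11, Σwᵢ·r^2 = 339, Σwᵢ·r^2·r^2 = 15171, Σwᵢ·q = 522, Σwᵢ·r^2·q = 23274.)
Δ = 11·15171 − 339² = 51960.
α = (522·15171 − 339·23274)/51960 = 1224/2165; β = (11·23274 − 339·522)/51960 = 3294/2165.

α = 0.57, β = 1.52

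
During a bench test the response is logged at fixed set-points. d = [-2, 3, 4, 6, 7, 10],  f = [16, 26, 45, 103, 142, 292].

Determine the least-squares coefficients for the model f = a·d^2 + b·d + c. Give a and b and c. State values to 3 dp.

XᵀX·[a, b, c]ᵀ = Xᵀf reads: 14050·a + 1642·b + 214·c = 40884;  1642·a + 214·b + 28·c = 4758;  214·a + 28·b + 6·c = 624.
Solving the 3×3 system (Gaussian elimination) gives a = 6079/2015, b = -11468/10075, c = 17229/10075.

a = 3.017, b = -1.138, c = 1.710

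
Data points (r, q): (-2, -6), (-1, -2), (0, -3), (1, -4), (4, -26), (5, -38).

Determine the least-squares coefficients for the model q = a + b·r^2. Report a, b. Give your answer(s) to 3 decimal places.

a = -1.698, b = -1.464

Sums needed: Σ1 = 6, Σr^2 = 47, Σr^2·r^2 = 899.
Right-hand side: Σq = -79, Σr^2·q = -1396.
Normal equations: [[6, 47]; [47, 899]]·[a, b]ᵀ = [-79, -1396]ᵀ.
Eliminating b: 899·(row 1) − 47·(row 2) gives 3185·a = 899·(-79) − 47·(-1396) = -5409, so a = -5409/3185.
Then b = ((-1396) − 47·(-5409/3185))/899 = -4663/3185.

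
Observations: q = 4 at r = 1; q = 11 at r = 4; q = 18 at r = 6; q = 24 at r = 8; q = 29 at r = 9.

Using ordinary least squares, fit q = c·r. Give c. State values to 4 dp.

Sums needed: Σr·r = 198.
For Mᵀq: Σr·q = 609.
Normal equations: [[198]]·[c]ᵀ = [609]ᵀ.
c = 609/198 = 3.07576.

c = 3.0758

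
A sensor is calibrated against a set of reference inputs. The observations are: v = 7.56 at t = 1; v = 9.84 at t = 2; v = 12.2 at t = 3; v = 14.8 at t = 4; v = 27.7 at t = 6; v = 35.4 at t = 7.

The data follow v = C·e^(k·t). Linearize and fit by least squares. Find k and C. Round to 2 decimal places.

k = 0.26, C = 5.71

With ln vᵢ as the transformed response and tᵢ as the regressor:
Over the data: Σt = 23.0000, Σ(t)² = 115.0000, Σln v = 16.3935, Σt·ln v = 69.7742.
Normal system: [[115.0000, 23.0000]; [23.0000, 6]]·[k, ln C]ᵀ = [69.7742, 16.3935]ᵀ.
Solving (det = 161.0000): k = 0.25835, ln C = 1.74193, so C = exp(1.74193) = 5.70834.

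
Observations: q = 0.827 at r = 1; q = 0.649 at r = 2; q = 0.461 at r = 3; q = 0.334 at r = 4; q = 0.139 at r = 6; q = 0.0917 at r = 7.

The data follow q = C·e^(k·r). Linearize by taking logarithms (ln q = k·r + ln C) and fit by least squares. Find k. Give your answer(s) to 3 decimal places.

Linearized form: ln q = k·r + ln C. From the 6 transformed points,
Σr = 23.0000, Σ(r)² = 115.0000, Σln q = -6.8558, Σr·ln q = -36.3284.
Equations: 115.0000·k + 23.0000·ln C = -36.3284;  23.0000·k + 6·ln C = -6.8558.
Δ = 115.0000·6 − (23.0000)² = 161.0000; k = (-36.3284·6 − 23.0000·-6.8558)/161.0000 = -0.37446, ln C = (115.0000·-6.8558 − 23.0000·-36.3284)/161.0000 = 0.29281.

k = -0.374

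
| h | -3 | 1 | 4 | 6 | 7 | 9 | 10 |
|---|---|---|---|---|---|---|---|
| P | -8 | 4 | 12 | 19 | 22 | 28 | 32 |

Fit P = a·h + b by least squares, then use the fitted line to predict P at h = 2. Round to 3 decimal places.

Setting ∂/∂a … = 0 gives: 292·a + 34·b = 916;  34·a + 7·b = 109.
(Σh·h = 292, Σh = 34, Σ1 = 7, Σh·P = 916, ΣP = 109.)
Eliminating b: 7·(row 1) − 34·(row 2) gives 888·a = 7·916 − 34·109 = 2706, so a = 451/148.
Then b = (109 − 34·(451/148))/7 = 57/74.
At h = 2: P̂ = (451/148)·(2) + (57/74)·(1) = 254/37.

P̂ = 6.865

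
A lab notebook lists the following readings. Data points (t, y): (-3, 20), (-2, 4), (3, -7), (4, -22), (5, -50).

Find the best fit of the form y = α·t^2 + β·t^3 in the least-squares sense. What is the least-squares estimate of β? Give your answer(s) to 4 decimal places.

β = -0.5170

Normal-equation sums: Σt^2·t^2 = 1059, Σt^2·t^3 = 4117, Σt^3·t^3 = 21243.
Right-hand side: Σt^2·y = -1469, Σt^3·y = -8419.
So MᵀM·[α, β]ᵀ = Mᵀy: [[1059, 4117]; [4117, 21243]]·[α, β]ᵀ = [-1469, -8419]ᵀ.
Determinant 1059·21243 − 4117² = 5546648.
α = ((-1469)·21243 − 4117·(-8419))/5546648 = 431882/693331; β = (1059·(-8419) − 4117·(-1469))/5546648 = -358481/693331.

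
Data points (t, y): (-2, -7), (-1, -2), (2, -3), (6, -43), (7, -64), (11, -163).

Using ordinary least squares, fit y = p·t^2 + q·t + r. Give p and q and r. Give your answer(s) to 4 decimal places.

p = -1.4610, q = 1.1645, r = 0.8878

From the data, Σt^2·t^2 = 18371, Σt^2·t = 1889, Σt^2 = 215, Σt·t = 215, Σt = 23, Σ1 = 6.
For Aᵀy: Σt^2·y = -24449, Σt·y = -2489, Σy = -282.
AᵀA·[p, q, r]ᵀ = Aᵀy becomes [[18371, 1889, 215]; [1889, 215, 23]; [215, 23, 6]]·[p, q, r]ᵀ = [-24449, -2489, -282]ᵀ.
Inverting the 3×3 Gram matrix, [p, q, r]ᵀ = [-80003/54760, 63767/54760, 24307/27380]ᵀ.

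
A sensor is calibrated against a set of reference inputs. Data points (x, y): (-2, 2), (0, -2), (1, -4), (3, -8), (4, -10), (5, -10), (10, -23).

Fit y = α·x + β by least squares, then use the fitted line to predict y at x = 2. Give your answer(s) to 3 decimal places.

ŷ = -5.825

The normal equations are: 155·α + 21·β = -352;  21·α + 7·β = -55.
Δ = 155·7 − 21² = 644.
α = ((-352)·7 − 21·(-55))/644 = -187/92; β = (155·(-55) − 21·(-352))/644 = -1133/644.
At x = 2: ŷ = (-187/92)·(2) + (-1133/644)·(1) = -3751/644.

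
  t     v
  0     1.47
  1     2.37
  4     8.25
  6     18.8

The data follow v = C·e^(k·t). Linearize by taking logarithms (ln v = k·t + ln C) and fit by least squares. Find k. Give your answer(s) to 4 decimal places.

Let Y = ln v. Fitting Y = k·t + ln C by least squares:
XᵀX = [[53.0000, 11.0000]; [11.0000, 4]], rhs = [26.9069, 6.2922]ᵀ  (here Σt = 11.0000, Σ(t)² = 53.0000, Σln v = 6.2922, Σt·ln v = 26.9069).
Solving (det = 91.0000): k = 0.42212, ln C = 0.41222.

k = 0.4221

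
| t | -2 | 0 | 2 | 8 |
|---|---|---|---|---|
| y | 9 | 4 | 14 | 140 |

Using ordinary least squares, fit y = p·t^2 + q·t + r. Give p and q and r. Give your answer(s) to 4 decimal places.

Sums needed: Σt^2·t^2 = 4128, Σt^2·t = 512, Σt^2 = 72, Σt·t = 72, Σt = 8, Σ1 = 4.
For Aᵀy: Σt^2·y = 9052, Σt·y = 1130, Σy = 167.
So AᵀA·[p, q, r]ᵀ = Aᵀy: [[4128, 512, 72]; [512, 72, 8]; [72, 8, 4]]·[p, q, r]ᵀ = [9052, 1130, 167]ᵀ.
Inverting the 3×3 Gram matrix, [p, q, r]ᵀ = [2853/1448, 917/724, 679/181]ᵀ.

p = 1.9703, q = 1.2666, r = 3.7514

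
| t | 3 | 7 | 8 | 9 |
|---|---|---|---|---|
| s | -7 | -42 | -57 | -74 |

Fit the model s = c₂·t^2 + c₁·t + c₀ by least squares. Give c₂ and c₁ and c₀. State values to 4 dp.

With design matrix M, MᵀM = [[13139, 1611, 203]; [1611, 203, 27]; [203, 27, 4]] and Mᵀs = [-11763, -1437, -180]ᵀ.
Solving the 3×3 system (Gaussian elimination) gives c₂ = -2169/1804, c₁ = 5865/1804, c₀ = -243/41.

c₂ = -1.2023, c₁ = 3.2511, c₀ = -5.9268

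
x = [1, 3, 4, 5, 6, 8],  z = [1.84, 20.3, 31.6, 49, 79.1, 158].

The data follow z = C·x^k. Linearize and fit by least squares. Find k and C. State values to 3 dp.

k = 2.104, C = 1.834

Linearized form: ln z = k·ln x + ln C. From the 6 transformed points,
AᵀA = [[13.2535, 7.9655]; [7.9655, 6]], rhs = [32.7169, 20.3987]ᵀ  (here Σln x = 7.9655, Σ(ln x)² = 13.2535, Σln z = 20.3987, Σln x·ln z = 32.7169).
Δ = 13.2535·6 − (7.9655)² = 16.0713; k = (32.7169·6 − 7.9655·20.3987)/16.0713 = 2.10405, ln C = (13.2535·20.3987 − 7.9655·32.7169)/16.0713 = 0.60646, so C = exp(0.60646) = 1.83394.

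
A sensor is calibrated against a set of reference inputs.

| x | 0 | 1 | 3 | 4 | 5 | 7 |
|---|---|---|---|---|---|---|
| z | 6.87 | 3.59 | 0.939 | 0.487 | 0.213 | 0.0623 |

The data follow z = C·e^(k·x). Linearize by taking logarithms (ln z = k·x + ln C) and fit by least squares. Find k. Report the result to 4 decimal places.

k = -0.6786

With ln zᵢ as the transformed response and xᵢ as the regressor:
AᵀA = [[100.0000, 20.0000]; [20.0000, 6]], rhs = [-28.9515, -1.8994]ᵀ  (here Σx = 20.0000, Σ(x)² = 100.0000, Σln z = -1.8994, Σx·ln z = -28.9515).
Slope k = (n·Σx·ln z − Σx·Σln z)/(n·Σ(x)² − (Σx)²) = (6·-28.9515 − 20.0000·-1.8994)/200.0000 = -0.67861; ln C = (Σln z − k·Σx)/n = 1.94546.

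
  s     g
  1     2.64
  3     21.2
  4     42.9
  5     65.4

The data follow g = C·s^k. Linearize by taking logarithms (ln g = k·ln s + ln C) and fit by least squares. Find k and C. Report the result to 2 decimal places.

Linearized form: ln g = k·ln s + ln C. From the 4 transformed points,
Sums: Σln s = 4.0943, Σ(ln s)² = 5.7191, Σln g = 11.9642, Σln s·ln g = 15.2944.
Normal system: [[5.7191, 4.0943]; [4.0943, 4]]·[k, ln C]ᵀ = [15.2944, 11.9642]ᵀ.
Slope k = (n·Σln s·ln g − Σln s·Σln g)/(n·Σ(ln s)² − (Σln s)²) = (4·15.2944 − 4.0943·11.9642)/6.1125 = 1.99458; ln C = (Σln g − k·Σln s)/n = 0.94942, so C = exp(0.94942) = 2.58420.

k = 1.99, C = 2.58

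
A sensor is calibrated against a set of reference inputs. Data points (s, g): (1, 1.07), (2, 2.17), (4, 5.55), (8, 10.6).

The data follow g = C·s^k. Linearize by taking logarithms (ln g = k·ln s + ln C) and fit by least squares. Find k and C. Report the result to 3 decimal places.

With ln gᵢ as the transformed response and ln sᵢ as the regressor:
Σln s = 4.1589, Σ(ln s)² = 6.7263, Σln g = 4.9170, Σln s·ln g = 7.8221.
Equations: 6.7263·k + 4.1589·ln C = 7.8221;  4.1589·k + 4·ln C = 4.9170.
Δ = 6.7263·4 − (4.1589)² = 9.6091; k = (7.8221·4 − 4.1589·4.9170)/9.6091 = 1.12799, ln C = (6.7263·4.9170 − 4.1589·7.8221)/9.6091 = 0.05646, so C = exp(0.05646) = 1.05809.

k = 1.128, C = 1.058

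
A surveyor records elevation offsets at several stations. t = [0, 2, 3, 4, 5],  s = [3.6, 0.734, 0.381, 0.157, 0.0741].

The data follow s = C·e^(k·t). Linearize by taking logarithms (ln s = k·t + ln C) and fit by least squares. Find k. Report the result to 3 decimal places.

k = -0.776

Taking logs, ln s = k·t + ln C, so regress ln s on t.
AᵀA = [[54.0000, 14.0000]; [14.0000, 5]], rhs = [-23.9311, -4.4471]ᵀ  (here Σt = 14.0000, Σ(t)² = 54.0000, Σln s = -4.4471, Σt·ln s = -23.9311).
Slope k = (n·Σt·ln s − Σt·Σln s)/(n·Σ(t)² − (Σt)²) = (5·-23.9311 − 14.0000·-4.4471)/74.0000 = -0.77562; ln C = (Σln s − k·Σt)/n = 1.28231.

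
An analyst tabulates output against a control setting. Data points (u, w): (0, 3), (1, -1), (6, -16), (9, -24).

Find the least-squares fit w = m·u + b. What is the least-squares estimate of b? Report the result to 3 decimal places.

b = 2.426

The normal system AᵀA·[m, b]ᵀ = Aᵀw is [[118, 16]; [16, 4]]·[m, b]ᵀ = [-313, -38]ᵀ.
Determinant 118·4 − 16² = 216.
m = ((-313)·4 − 16·(-38))/216 = -161/54; b = (118·(-38) − 16·(-313))/216 = 131/54.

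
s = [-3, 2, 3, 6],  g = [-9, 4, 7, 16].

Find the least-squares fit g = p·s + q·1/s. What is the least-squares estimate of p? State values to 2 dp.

p = 2.77

Setting ∂/∂p … = 0 gives: 58·p + 4·q = 152;  4·p + (1/2)·q = 10.
(Σs·s = 58, Σs·1/s = 4, Σ1/s·1/s = 1/2, Σs·g = 152, Σ1/s·g = 10.)
det = 58·(1/2) − 4² = 13.
p = (152·(1/2) − 4·10)/13 = 36/13; q = (58·10 − 4·152)/13 = -28/13.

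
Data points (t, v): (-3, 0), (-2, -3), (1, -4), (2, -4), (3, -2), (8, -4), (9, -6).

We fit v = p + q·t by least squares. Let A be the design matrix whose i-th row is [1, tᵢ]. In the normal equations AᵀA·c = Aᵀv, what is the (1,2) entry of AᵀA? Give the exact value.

18

Row 1 ↔ basis 1, column 2 ↔ basis t, so (AᵀA)_{1,2} = Σᵢ t = (1)·(-3) + (1)·(-2) + (1)·(1) + (1)·(2) + (1)·(3) + (1)·(8) + (1)·(9) = 18.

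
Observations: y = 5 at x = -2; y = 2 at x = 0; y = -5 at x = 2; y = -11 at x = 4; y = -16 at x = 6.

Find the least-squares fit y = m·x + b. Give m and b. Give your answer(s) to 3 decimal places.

Entries of MᵀM: Σx·x = 60, Σx = 10, Σ1 = 5.
And Σx·y = -160, Σy = -25.
Normal equations: [[60, 10]; [10, 5]]·[m, b]ᵀ = [-160, -25]ᵀ.
det = 60·5 − 10² = 200.
m = ((-160)·5 − 10·(-25))/200 = -11/4; b = (60·(-25) − 10·(-160))/200 = 1/2.

m = -2.750, b = 0.500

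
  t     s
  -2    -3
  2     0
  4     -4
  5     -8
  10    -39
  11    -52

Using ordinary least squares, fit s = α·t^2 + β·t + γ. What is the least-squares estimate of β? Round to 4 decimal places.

Setting ∂/∂α … = 0 gives: 25554·α + 2520·β + 270·γ = -10468;  2520·α + 270·β + 30·γ = -1012;  270·α + 30·β + 6·γ = -106.
(Σt^2·t^2 = 25554, Σt^2·t = 2520, Σt^2 = 270, Σt·t = 270, Σt = 30, Σ1 = 6, Σt^2·s = -10468, Σt·s = -1012, Σs = -106.)
Inverting the 3×3 Gram matrix, [α, β, γ]ᵀ = [-1997/3993, 17161/19965, 2161/3993]ᵀ.

β = 0.8596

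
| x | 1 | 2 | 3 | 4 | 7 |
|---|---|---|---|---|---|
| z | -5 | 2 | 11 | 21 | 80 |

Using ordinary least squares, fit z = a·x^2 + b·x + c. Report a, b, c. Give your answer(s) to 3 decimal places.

a = 1.712, b = 0.323, c = -6.345

Entries of MᵀM: Σx^2·x^2 = 2755, Σx^2·x = 443, Σx^2 = 79, Σx·x = 79, Σx = 17, Σ1 = 5.
Moment sums: Σx^2·z = 4358, Σx·z = 676, Σz = 109.
MᵀM·[a, b, c]ᵀ = Mᵀz becomes [[2755, 443, 79]; [443, 79, 17]; [79, 17, 5]]·[a, b, c]ᵀ = [4358, 676, 109]ᵀ.
Row-reducing yields a = 2181/1274, b = 411/1274, c = -4042/637.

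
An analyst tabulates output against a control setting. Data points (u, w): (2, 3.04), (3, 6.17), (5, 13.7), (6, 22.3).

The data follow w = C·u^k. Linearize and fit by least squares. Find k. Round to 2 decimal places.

k = 1.76

Let Y = ln w. Fitting Y = k·ln u + ln C by least squares:
Σln u = 5.1930, Σ(ln u)² = 7.4881, Σln w = 8.6535, Σln u·ln w = 12.5450.
Equations: 7.4881·k + 5.1930·ln C = 12.5450;  5.1930·k + 4·ln C = 8.6535.
Δ = 7.4881·4 − (5.1930)² = 2.9856; k = (12.5450·4 − 5.1930·8.6535)/2.9856 = 1.75600, ln C = (7.4881·8.6535 − 5.1930·12.5450)/2.9856 = -0.11633.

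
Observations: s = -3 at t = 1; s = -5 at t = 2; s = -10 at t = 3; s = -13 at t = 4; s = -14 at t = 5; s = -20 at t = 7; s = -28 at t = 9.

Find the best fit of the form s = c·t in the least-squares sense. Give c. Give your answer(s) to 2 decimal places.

c = -3.01

From the data, Σt·t = 185.
Right-hand side: Σt·s = -557.
Hence c = -557 / 185 ≈ -3.01081.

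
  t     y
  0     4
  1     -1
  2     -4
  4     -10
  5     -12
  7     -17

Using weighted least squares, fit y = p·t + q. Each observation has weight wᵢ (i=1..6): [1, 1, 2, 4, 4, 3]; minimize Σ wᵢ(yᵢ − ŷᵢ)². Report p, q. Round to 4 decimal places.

Sums needed: Σwᵢ·t·t = 320, Σwᵢ·t = 62, Σwᵢ·1 = 15.
For XᵀWy: Σwᵢ·t·y = -774, Σwᵢ·y = -144.
Normal equations: [[320, 62]; [62, 15]]·[p, q]ᵀ = [-774, -144]ᵀ.
Eliminating q: 15·(row 1) − 62·(row 2) gives 956·p = 15·(-774) − 62·(-144) = -2682, so p = -1341/478.
Then q = ((-144) − 62·(-1341/478))/15 = 477/239.

p = -2.8054, q = 1.9958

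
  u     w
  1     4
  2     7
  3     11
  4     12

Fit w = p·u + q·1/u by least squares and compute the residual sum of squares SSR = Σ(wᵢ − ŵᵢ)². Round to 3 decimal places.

SSR = 2.250

Forming AᵀA = [[30, 4]; [4, 205/144]] and Aᵀw = [99, 85/6]ᵀ gives AᵀA·[p, q]ᵀ = Aᵀw.
Eliminating q: (205/144)·(row 1) − 4·(row 2) gives (641/24)·p = (205/144)·99 − 4·(85/6) = 4045/48, so p = 4045/1282.
Then q = ((85/6) − 4·(4045/1282))/(205/144) = 696/641.
Residuals: -309/1282, 94/641, 1503/1282, -572/641; SSR = 2885/1282.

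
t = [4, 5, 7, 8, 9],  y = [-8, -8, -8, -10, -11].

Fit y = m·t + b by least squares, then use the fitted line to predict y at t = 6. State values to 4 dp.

Entries of AᵀA: Σt·t = 235, Σt = 33, Σ1 = 5.
And Σt·y = -307, Σy = -45.
Normal equations: [[235, 33]; [33, 5]]·[m, b]ᵀ = [-307, -45]ᵀ.
Δ = 235·5 − 33² = 86.
m = ((-307)·5 − 33·(-45))/86 = -25/43; b = (235·(-45) − 33·(-307))/86 = -222/43.
At t = 6: ŷ = (-25/43)·(6) + (-222/43)·(1) = -372/43.

ŷ = -8.6512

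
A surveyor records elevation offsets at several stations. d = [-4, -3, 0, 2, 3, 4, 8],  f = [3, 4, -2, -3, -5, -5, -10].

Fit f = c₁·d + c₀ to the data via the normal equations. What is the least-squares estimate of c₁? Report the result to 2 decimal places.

With design matrix M, MᵀM = [[118, 10]; [10, 7]] and Mᵀf = [-145, -18]ᵀ.
Δ = 118·7 − 10² = 726.
c₁ = ((-145)·7 − 10·(-18))/726 = -835/726; c₀ = (118·(-18) − 10·(-145))/726 = -337/363.

c₁ = -1.15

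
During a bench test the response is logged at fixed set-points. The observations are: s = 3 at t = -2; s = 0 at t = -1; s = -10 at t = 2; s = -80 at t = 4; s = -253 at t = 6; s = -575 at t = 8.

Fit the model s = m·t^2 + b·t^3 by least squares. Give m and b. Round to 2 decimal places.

The normal equations are: 5681·m + 41567·b = -47216;  41567·m + 313025·b = -354272.
(Σt^2·t^2 = 5681, Σt^2·t^3 = 41567, Σt^3·t^3 = 313025, Σt^2·s = -47216, Σt^3·s = -354272.)
Δ = 5681·313025 − 41567² = 50479536.
m = ((-47216)·313025 − 41567·(-354272))/50479536 = -1120087/1051657; b = (5681·(-354272) − 41567·(-47216))/50479536 = -1041495/1051657.

m = -1.07, b = -0.99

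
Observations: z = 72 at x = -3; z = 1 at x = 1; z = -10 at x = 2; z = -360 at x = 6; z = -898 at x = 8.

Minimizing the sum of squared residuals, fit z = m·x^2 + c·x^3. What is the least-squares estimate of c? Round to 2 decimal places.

c = -2.00

AᵀA·[m, c]ᵀ = Aᵀz reads: 5490·m + 40334·c = -69823;  40334·m + 309594·c = -539559.
Eliminating c: 309594·(row 1) − 40334·(row 2) gives 72839504·m = 309594·(-69823) − 40334·(-539559) = 145790844, so m = 36447711/18209876.
Then c = ((-539559) − 40334·(36447711/18209876))/309594 = -36484507/18209876.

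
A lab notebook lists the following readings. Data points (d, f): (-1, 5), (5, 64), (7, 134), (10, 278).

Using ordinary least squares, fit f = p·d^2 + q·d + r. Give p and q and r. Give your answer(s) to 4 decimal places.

Setting ∂/∂p … = 0 gives: 13027·p + 1467·q + 175·r = 35971;  1467·p + 175·q + 21·r = 4033;  175·p + 21·q + 4·r = 481.
Row-reducing yields p = 93277/31452, q = -19137/10484, r = 1321/15726.

p = 2.9657, q = -1.8254, r = 0.0840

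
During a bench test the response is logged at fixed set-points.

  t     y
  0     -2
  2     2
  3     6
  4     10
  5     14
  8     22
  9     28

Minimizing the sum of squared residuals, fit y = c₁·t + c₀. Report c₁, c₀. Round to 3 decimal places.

From the data, Σt·t = 199, Σt = 31, Σ1 = 7.
And Σt·y = 560, Σy = 80.
XᵀX·[c₁, c₀]ᵀ = Xᵀy becomes [[199, 31]; [31, 7]]·[c₁, c₀]ᵀ = [560, 80]ᵀ.
Eliminating c₀: 7·(row 1) − 31·(row 2) gives 432·c₁ = 7·560 − 31·80 = 1440, so c₁ = 10/3.
Then c₀ = (80 − 31·(10/3))/7 = -10/3.

c₁ = 3.333, c₀ = -3.333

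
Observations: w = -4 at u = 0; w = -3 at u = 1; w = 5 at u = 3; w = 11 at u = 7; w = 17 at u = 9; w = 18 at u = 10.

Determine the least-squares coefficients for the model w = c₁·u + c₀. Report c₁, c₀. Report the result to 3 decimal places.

Forming MᵀM = [[240, 30]; [30, 6]] and Mᵀw = [422, 44]ᵀ gives MᵀM·[c₁, c₀]ᵀ = Mᵀw.
Determinant 240·6 − 30² = 540.
c₁ = (422·6 − 30·44)/540 = 101/45; c₀ = (240·44 − 30·422)/540 = -35/9.

c₁ = 2.244, c₀ = -3.889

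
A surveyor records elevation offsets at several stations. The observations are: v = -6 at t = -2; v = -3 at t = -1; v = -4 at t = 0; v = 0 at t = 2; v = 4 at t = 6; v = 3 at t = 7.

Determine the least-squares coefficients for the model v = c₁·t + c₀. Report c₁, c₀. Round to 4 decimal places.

c₁ = 1.0286, c₀ = -3.0571

With design matrix A, AᵀA = [[94, 12]; [12, 6]] and Aᵀv = [60, -6]ᵀ.
Determinant 94·6 − 12² = 420.
c₁ = (60·6 − 12·(-6))/420 = 36/35; c₀ = (94·(-6) − 12·60)/420 = -107/35.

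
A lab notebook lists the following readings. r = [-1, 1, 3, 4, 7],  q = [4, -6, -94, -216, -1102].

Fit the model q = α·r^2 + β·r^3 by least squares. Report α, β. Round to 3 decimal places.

Entries of MᵀM: Σr^2·r^2 = 2740, Σr^2·r^3 = 18074, Σr^3·r^3 = 122476.
For Mᵀq: Σr^2·q = -58302, Σr^3·q = -394358.
MᵀM·[α, β]ᵀ = Mᵀq becomes [[2740, 18074]; [18074, 122476]]·[α, β]ᵀ = [-58302, -394358]ᵀ.
Δ = 2740·122476 − 18074² = 8914764.
α = ((-58302)·122476 − 18074·(-394358))/8914764 = -3242315/2228691; β = (2740·(-394358) − 18074·(-58302))/8914764 = -6697643/2228691.

α = -1.455, β = -3.005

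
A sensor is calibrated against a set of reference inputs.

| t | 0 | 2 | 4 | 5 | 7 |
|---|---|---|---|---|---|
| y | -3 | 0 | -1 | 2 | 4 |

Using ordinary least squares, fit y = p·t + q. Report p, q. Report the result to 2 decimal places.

Forming AᵀA = [[94, 18]; [18, 5]] and Aᵀy = [34, 2]ᵀ gives AᵀA·[p, q]ᵀ = Aᵀy.
Eliminating q: 5·(row 1) − 18·(row 2) gives 146·p = 5·34 − 18·2 = 134, so p = 67/73.
Then q = (2 − 18·(67/73))/5 = -212/73.

p = 0.92, q = -2.90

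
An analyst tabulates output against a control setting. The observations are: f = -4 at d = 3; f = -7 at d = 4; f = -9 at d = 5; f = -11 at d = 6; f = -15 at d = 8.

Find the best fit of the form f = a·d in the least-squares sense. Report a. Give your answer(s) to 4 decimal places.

Sums needed: Σd·d = 150.
Right-hand side: Σd·f = -271.
a = (-271)/150 = -1.80667.

a = -1.8067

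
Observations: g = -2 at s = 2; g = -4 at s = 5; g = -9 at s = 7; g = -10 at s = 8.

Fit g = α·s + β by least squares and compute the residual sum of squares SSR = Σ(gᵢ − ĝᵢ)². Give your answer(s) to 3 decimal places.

AᵀA·[α, β]ᵀ = Aᵀg reads: 142·α + 22·β = -167;  22·α + 4·β = -25.
(Σs·s = 142, Σs = 22, Σ1 = 4, Σs·g = -167, Σg = -25.)
Eliminating β: 4·(row 1) − 22·(row 2) gives 84·α = 4·(-167) − 22·(-25) = -118, so α = -59/42.
Then β = ((-25) − 22·(-59/42))/4 = 31/21.
Residuals: -2/3, 65/42, -9/14, -5/21; SSR = 139/42.

SSR = 3.310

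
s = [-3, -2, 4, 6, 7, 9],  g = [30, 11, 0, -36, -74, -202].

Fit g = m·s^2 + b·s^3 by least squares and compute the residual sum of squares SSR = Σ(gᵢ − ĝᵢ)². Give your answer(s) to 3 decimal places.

Forming MᵀM = [[10611, 84381]; [84381, 700635]] and Mᵀg = [-20970, -181314]ᵀ gives MᵀM·[m, b]ᵀ = Mᵀg.
Eliminating b: 700635·(row 1) − 84381·(row 2) gives 314284824·m = 700635·(-20970) − 84381·(-181314) = 607140684, so m = 16865019/8730134.
Then b = ((-181314) − 84381·(16865019/8730134))/700635 = -4290369/8730134.
Residuals: -408651/623581, -2875777/4365067, 338808/623581, 2647098/4365067, -8360/89083, -937303/4365067; SSR = 6902781/4365067.

SSR = 1.581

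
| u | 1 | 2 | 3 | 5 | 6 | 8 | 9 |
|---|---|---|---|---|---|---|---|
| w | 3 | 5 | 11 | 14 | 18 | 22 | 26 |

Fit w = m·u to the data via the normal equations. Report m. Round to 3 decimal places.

Entries of MᵀM: Σu·u = 220.
Moment sums: Σu·w = 634.
So MᵀM·[m]ᵀ = Mᵀw: [[220]]·[m]ᵀ = [634]ᵀ.
m = 634/220 = 2.88182.

m = 2.882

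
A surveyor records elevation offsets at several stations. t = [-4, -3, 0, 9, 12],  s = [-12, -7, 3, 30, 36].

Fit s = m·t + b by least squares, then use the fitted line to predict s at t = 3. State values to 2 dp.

ŝ = 10.60

Setting ∂/∂m … = 0 gives: 250·m + 14·b = 771;  14·m + 5·b = 50.
(Σt·t = 250, Σt = 14, Σ1 = 5, Σt·s = 771, Σs = 50.)
Δ = 250·5 − 14² = 1054.
m = (771·5 − 14·50)/1054 = 3155/1054; b = (250·50 − 14·771)/1054 = 853/527.
At t = 3: ŝ = (3155/1054)·(3) + (853/527)·(1) = 11171/1054.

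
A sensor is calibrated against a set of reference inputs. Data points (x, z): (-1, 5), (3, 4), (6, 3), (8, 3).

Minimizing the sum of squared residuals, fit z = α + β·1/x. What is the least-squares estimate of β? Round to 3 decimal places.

β = -1.238

Compute the Gram sums: Σ1 = 4, Σ1/x = -3/8, Σ1/x·1/x = 665/576.
Right-hand side: Σz = 15, Σ1/x·z = -67/24.
AᵀA·[α, β]ᵀ = Aᵀz becomes [[4, -3/8]; [-3/8, 665/576]]·[α, β]ᵀ = [15, -67/24]ᵀ.
det = 4·(665/576) − (-3/8)² = 2579/576.
α = (15·(665/576) − (-3/8)·(-67/24))/(2579/576) = 9372/2579; β = (4·(-67/24) − (-3/8)·15)/(2579/576) = -3192/2579.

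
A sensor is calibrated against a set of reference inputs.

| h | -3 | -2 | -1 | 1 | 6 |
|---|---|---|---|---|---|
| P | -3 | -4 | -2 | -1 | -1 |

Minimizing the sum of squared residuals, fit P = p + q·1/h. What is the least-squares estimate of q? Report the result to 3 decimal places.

q = 1.029

The normal system XᵀX·[p, q]ᵀ = XᵀP is [[5, -2/3]; [-2/3, 43/18]]·[p, q]ᵀ = [-11, 23/6]ᵀ.
det = 5·(43/18) − (-2/3)² = 23/2.
p = ((-11)·(43/18) − (-2/3)·(23/6))/(23/2) = -427/207; q = (5·(23/6) − (-2/3)·(-11))/(23/2) = 71/69.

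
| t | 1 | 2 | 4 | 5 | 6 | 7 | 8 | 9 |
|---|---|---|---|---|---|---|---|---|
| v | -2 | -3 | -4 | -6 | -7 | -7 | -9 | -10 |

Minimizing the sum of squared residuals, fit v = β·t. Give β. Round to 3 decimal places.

β = -1.112

Forming MᵀM = [[276]] and Mᵀv = [-307]ᵀ gives MᵀM·[β]ᵀ = Mᵀv.
Hence β = -307 / 276 ≈ -1.11232.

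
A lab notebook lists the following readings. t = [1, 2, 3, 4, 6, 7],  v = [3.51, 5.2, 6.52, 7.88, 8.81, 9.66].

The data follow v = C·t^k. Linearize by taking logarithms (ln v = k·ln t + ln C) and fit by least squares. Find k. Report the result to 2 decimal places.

Taking logs, ln v = k·ln t + ln C, so regress ln v on ln t.
Σln t = 6.9157, Σ(ln t)² = 10.6062, Σln v = 11.2874, Σln t·ln v = 14.3763.
Equations: 10.6062·k + 6.9157·ln C = 14.3763;  6.9157·k + 6·ln C = 11.2874.
Δ = 10.6062·6 − (6.9157)² = 15.8099; k = (14.3763·6 − 6.9157·11.2874)/15.8099 = 0.51850, ln C = (10.6062·11.2874 − 6.9157·14.3763)/15.8099 = 1.28360.

k = 0.52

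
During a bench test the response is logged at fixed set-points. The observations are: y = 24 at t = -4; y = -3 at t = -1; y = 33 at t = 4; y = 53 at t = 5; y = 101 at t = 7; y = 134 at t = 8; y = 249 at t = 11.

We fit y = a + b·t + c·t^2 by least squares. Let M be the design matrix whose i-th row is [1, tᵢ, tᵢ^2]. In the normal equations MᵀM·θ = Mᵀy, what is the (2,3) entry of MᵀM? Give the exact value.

Row 2 ↔ basis t, column 3 ↔ basis t^2, so (MᵀM)_{2,3} = Σᵢ (t)·(t^2) = (-4)·(16) + (-1)·(1) + (4)·(16) + (5)·(25) + (7)·(49) + (8)·(64) + (11)·(121) = 2310.

2310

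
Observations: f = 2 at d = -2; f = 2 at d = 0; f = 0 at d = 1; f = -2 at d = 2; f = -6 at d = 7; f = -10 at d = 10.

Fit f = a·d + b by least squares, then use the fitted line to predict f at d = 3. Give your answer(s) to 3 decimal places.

Forming AᵀA = [[158, 18]; [18, 6]] and Aᵀf = [-150, -14]ᵀ gives AᵀA·[a, b]ᵀ = Aᵀf.
Eliminating b: 6·(row 1) − 18·(row 2) gives 624·a = 6·(-150) − 18·(-14) = -648, so a = -27/26.
Then b = ((-14) − 18·(-27/26))/6 = 61/78.
At d = 3: f̂ = (-27/26)·(3) + (61/78)·(1) = -7/3.

f̂ = -2.333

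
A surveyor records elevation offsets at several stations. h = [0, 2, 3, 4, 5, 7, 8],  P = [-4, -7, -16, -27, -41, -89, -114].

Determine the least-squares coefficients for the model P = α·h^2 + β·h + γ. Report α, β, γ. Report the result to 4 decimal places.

α = -2.0398, β = 2.4387, γ = -4.0105

Compute the Gram sums: Σh^2·h^2 = 7475, Σh^2·h = 1079, Σh^2 = 167, Σh·h = 167, Σh = 29, Σ1 = 7.
And Σh^2·P = -13286, Σh·P = -1910, ΣP = -298.
Solving the 3×3 system (Gaussian elimination) gives α = -16292/7987, β = 19478/7987, γ = -4576/1141.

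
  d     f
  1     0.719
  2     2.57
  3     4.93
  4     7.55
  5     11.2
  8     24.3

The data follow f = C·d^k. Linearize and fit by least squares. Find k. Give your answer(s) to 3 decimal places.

Taking logs, ln f = k·ln d + ln C, so regress ln f on ln d.
Over the data: Σln d = 6.8669, Σ(ln d)² = 10.5236, Σln f = 9.8373, Σln d·ln f = 15.7321.
Normal system: [[10.5236, 6.8669]; [6.8669, 6]]·[k, ln C]ᵀ = [15.7321, 9.8373]ᵀ.
Slope k = (n·Σln d·ln f − Σln d·Σln f)/(n·Σ(ln d)² − (Σln d)²) = (6·15.7321 − 6.8669·9.8373)/15.9867 = 1.67891; ln C = (Σln f − k·Σln d)/n = -0.28195.

k = 1.679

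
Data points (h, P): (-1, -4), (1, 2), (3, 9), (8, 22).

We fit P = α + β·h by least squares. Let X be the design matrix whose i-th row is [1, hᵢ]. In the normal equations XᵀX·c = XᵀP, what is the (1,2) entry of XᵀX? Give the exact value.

11

Row 1 ↔ basis 1, column 2 ↔ basis h, so (XᵀX)_{1,2} = Σᵢ h = (1)·(-1) + (1)·(1) + (1)·(3) + (1)·(8) = 11.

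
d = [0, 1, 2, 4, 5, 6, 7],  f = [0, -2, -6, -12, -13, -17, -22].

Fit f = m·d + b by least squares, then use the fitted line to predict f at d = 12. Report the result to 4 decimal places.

The normal equations are: 131·m + 25·b = -383;  25·m + 7·b = -72.
Δ = 131·7 − 25² = 292.
m = ((-383)·7 − 25·(-72))/292 = -881/292; b = (131·(-72) − 25·(-383))/292 = 143/292.
At d = 12: f̂ = (-881/292)·(12) + (143/292)·(1) = -10429/292.

f̂ = -35.7158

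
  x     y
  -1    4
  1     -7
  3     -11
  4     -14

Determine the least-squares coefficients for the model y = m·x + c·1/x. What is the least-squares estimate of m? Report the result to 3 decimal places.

m = -3.390

Normal-equation sums: Σx·x = 27, Σx·1/x = 4, Σ1/x·1/x = 313/144.
Moment sums: Σx·y = -100, Σ1/x·y = -109/6.
det = 27·(313/144) − 4² = 683/16.
m = ((-100)·(313/144) − 4·(-109/6))/(683/16) = -20836/6147; c = (27·(-109/6) − 4·(-100))/(683/16) = -1448/683.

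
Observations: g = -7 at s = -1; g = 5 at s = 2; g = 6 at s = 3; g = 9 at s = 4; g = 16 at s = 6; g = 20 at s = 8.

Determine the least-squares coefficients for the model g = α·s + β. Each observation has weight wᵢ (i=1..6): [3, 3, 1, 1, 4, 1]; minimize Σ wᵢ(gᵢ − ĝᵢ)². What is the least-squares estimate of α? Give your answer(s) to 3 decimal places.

α = 3.103

Setting ∂/∂α … = 0 gives: 248·α + 42·β = 649;  42·α + 13·β = 93.
det = 248·13 − 42² = 1460.
α = (649·13 − 42·93)/1460 = 4531/1460; β = (248·93 − 42·649)/1460 = -2097/730.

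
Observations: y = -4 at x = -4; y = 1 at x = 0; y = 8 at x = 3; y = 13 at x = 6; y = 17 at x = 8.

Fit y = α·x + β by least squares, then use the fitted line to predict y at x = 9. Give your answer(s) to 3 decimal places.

ŷ = 18.439

Forming MᵀM = [[125, 13]; [13, 5]] and Mᵀy = [254, 35]ᵀ gives MᵀM·[α, β]ᵀ = Mᵀy.
Determinant 125·5 − 13² = 456.
α = (254·5 − 13·35)/456 = 815/456; β = (125·35 − 13·254)/456 = 1073/456.
At x = 9: ŷ = (815/456)·(9) + (1073/456)·(1) = 1051/57.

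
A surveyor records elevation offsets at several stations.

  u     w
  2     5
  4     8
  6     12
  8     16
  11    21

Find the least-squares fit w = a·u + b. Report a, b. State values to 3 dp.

a = 1.816, b = 1.143

Entries of MᵀM: Σu·u = 241, Σu = 31, Σ1 = 5.
Moment sums: Σu·w = 473, Σw = 62.
Normal equations: [[241, 31]; [31, 5]]·[a, b]ᵀ = [473, 62]ᵀ.
Eliminating b: 5·(row 1) − 31·(row 2) gives 244·a = 5·473 − 31·62 = 443, so a = 443/244.
Then b = (62 − 31·(443/244))/5 = 279/244.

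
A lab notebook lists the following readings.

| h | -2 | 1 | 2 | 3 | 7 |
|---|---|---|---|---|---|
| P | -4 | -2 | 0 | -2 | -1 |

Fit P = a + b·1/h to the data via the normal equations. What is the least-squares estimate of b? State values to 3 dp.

From the data, Σ1 = 5, Σ1/h = 31/21, Σ1/h·1/h = 1439/882.
And ΣP = -9, Σ1/h·P = -17/21.
MᵀM·[a, b]ᵀ = MᵀP becomes [[5, 31/21]; [31/21, 1439/882]]·[a, b]ᵀ = [-9, -17/21]ᵀ.
Determinant 5·(1439/882) − (31/21)² = 5273/882.
a = ((-9)·(1439/882) − (31/21)·(-17/21))/(5273/882) = -11897/5273; b = (5·(-17/21) − (31/21)·(-9))/(5273/882) = 8148/5273.

b = 1.545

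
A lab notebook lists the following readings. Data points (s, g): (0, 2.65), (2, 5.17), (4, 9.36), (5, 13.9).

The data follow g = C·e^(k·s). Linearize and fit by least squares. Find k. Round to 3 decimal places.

k = 0.326

Let Y = ln g. Fitting Y = k·s + ln C by least squares:
Sums: Σs = 11.0000, Σ(s)² = 45.0000, Σln g = 7.4858, Σs·ln g = 25.3910.
Normal system: [[45.0000, 11.0000]; [11.0000, 4]]·[k, ln C]ᵀ = [25.3910, 7.4858]ᵀ.
Slope k = (n·Σs·ln g − Σs·Σln g)/(n·Σ(s)² − (Σs)²) = (4·25.3910 − 11.0000·7.4858)/59.0000 = 0.32577; ln C = (Σln g − k·Σs)/n = 0.97557.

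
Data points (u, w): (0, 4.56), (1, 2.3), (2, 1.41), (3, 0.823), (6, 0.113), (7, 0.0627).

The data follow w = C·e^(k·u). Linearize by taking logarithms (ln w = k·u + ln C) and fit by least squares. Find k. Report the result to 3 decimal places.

Linearized form: ln w = k·u + ln C. From the 6 transformed points,
Σu = 19.0000, Σ(u)² = 99.0000, Σln w = -2.4507, Σu·ln w = -31.5323.
Equations: 99.0000·k + 19.0000·ln C = -31.5323;  19.0000·k + 6·ln C = -2.4507.
Δ = 99.0000·6 − (19.0000)² = 233.0000; k = (-31.5323·6 − 19.0000·-2.4507)/233.0000 = -0.61214, ln C = (99.0000·-2.4507 − 19.0000·-31.5323)/233.0000 = 1.53000.

k = -0.612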